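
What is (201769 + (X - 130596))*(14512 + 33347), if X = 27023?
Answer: 4699562364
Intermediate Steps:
(201769 + (X - 130596))*(14512 + 33347) = (201769 + (27023 - 130596))*(14512 + 33347) = (201769 - 103573)*47859 = 98196*47859 = 4699562364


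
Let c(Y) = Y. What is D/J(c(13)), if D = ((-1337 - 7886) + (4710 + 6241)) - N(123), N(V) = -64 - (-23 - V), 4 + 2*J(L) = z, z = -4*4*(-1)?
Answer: 823/3 ≈ 274.33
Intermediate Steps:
z = 16 (z = -16*(-1) = 16)
J(L) = 6 (J(L) = -2 + (½)*16 = -2 + 8 = 6)
N(V) = -41 + V (N(V) = -64 + (23 + V) = -41 + V)
D = 1646 (D = ((-1337 - 7886) + (4710 + 6241)) - (-41 + 123) = (-9223 + 10951) - 1*82 = 1728 - 82 = 1646)
D/J(c(13)) = 1646/6 = 1646*(⅙) = 823/3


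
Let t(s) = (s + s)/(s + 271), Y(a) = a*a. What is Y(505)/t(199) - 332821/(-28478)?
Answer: 1706777689629/5667122 ≈ 3.0117e+5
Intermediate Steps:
Y(a) = a²
t(s) = 2*s/(271 + s) (t(s) = (2*s)/(271 + s) = 2*s/(271 + s))
Y(505)/t(199) - 332821/(-28478) = 505²/((2*199/(271 + 199))) - 332821/(-28478) = 255025/((2*199/470)) - 332821*(-1/28478) = 255025/((2*199*(1/470))) + 332821/28478 = 255025/(199/235) + 332821/28478 = 255025*(235/199) + 332821/28478 = 59930875/199 + 332821/28478 = 1706777689629/5667122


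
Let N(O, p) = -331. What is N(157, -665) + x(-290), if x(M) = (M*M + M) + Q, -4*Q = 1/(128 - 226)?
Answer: 32723769/392 ≈ 83479.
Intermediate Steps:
Q = 1/392 (Q = -1/(4*(128 - 226)) = -¼/(-98) = -¼*(-1/98) = 1/392 ≈ 0.0025510)
x(M) = 1/392 + M + M² (x(M) = (M*M + M) + 1/392 = (M² + M) + 1/392 = (M + M²) + 1/392 = 1/392 + M + M²)
N(157, -665) + x(-290) = -331 + (1/392 - 290 + (-290)²) = -331 + (1/392 - 290 + 84100) = -331 + 32853521/392 = 32723769/392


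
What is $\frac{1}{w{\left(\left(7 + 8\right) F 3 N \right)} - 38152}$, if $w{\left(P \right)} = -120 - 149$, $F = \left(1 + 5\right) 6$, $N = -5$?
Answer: $- \frac{1}{38421} \approx -2.6027 \cdot 10^{-5}$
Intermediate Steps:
$F = 36$ ($F = 6 \cdot 6 = 36$)
$w{\left(P \right)} = -269$
$\frac{1}{w{\left(\left(7 + 8\right) F 3 N \right)} - 38152} = \frac{1}{-269 - 38152} = \frac{1}{-38421} = - \frac{1}{38421}$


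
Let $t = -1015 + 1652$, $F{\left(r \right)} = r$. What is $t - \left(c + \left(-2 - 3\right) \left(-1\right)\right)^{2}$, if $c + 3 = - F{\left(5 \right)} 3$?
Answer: $468$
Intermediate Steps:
$c = -18$ ($c = -3 + \left(-1\right) 5 \cdot 3 = -3 - 15 = -18$)
$t = 637$
$t - \left(c + \left(-2 - 3\right) \left(-1\right)\right)^{2} = 637 - \left(-18 + \left(-2 - 3\right) \left(-1\right)\right)^{2} = 637 - \left(-18 - -5\right)^{2} = 637 - \left(-18 + 5\right)^{2} = 637 - \left(-13\right)^{2} = 637 - 169 = 468$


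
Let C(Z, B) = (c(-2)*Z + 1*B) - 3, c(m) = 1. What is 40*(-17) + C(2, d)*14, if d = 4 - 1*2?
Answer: -666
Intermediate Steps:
d = 2 (d = 4 - 2 = 2)
C(Z, B) = -3 + B + Z (C(Z, B) = (1*Z + 1*B) - 3 = (Z + B) - 3 = (B + Z) - 3 = -3 + B + Z)
40*(-17) + C(2, d)*14 = 40*(-17) + (-3 + 2 + 2)*14 = -680 + 1*14 = -680 + 14 = -666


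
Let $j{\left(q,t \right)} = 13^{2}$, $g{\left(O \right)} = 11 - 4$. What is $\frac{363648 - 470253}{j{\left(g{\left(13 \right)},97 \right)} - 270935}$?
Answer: $\frac{106605}{270766} \approx 0.39372$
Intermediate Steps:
$g{\left(O \right)} = 7$
$j{\left(q,t \right)} = 169$
$\frac{363648 - 470253}{j{\left(g{\left(13 \right)},97 \right)} - 270935} = \frac{363648 - 470253}{169 - 270935} = - \frac{106605}{-270766} = \left(-106605\right) \left(- \frac{1}{270766}\right) = \frac{106605}{270766}$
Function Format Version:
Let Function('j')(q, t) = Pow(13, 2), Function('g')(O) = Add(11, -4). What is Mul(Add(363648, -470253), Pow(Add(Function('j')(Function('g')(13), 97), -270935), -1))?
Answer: Rational(106605, 270766) ≈ 0.39372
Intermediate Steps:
Function('g')(O) = 7
Function('j')(q, t) = 169
Mul(Add(363648, -470253), Pow(Add(Function('j')(Function('g')(13), 97), -270935), -1)) = Mul(Add(363648, -470253), Pow(Add(169, -270935), -1)) = Mul(-106605, Pow(-270766, -1)) = Mul(-106605, Rational(-1, 270766)) = Rational(106605, 270766)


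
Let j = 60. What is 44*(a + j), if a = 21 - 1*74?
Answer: 308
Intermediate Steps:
a = -53 (a = 21 - 74 = -53)
44*(a + j) = 44*(-53 + 60) = 44*7 = 308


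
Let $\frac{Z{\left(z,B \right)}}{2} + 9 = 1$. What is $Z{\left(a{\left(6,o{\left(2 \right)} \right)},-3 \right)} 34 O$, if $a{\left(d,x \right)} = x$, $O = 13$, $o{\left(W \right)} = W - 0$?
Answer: $-7072$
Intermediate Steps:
$o{\left(W \right)} = W$ ($o{\left(W \right)} = W + 0 = W$)
$Z{\left(z,B \right)} = -16$ ($Z{\left(z,B \right)} = -18 + 2 \cdot 1 = -18 + 2 = -16$)
$Z{\left(a{\left(6,o{\left(2 \right)} \right)},-3 \right)} 34 O = \left(-16\right) 34 \cdot 13 = \left(-544\right) 13 = -7072$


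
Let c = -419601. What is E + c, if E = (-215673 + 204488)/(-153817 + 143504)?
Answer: -4327333928/10313 ≈ -4.1960e+5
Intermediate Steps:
E = 11185/10313 (E = -11185/(-10313) = -11185*(-1/10313) = 11185/10313 ≈ 1.0846)
E + c = 11185/10313 - 419601 = -4327333928/10313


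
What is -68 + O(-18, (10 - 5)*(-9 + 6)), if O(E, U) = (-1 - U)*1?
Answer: -54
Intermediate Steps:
O(E, U) = -1 - U
-68 + O(-18, (10 - 5)*(-9 + 6)) = -68 + (-1 - (10 - 5)*(-9 + 6)) = -68 + (-1 - 5*(-3)) = -68 + (-1 - 1*(-15)) = -68 + (-1 + 15) = -68 + 14 = -54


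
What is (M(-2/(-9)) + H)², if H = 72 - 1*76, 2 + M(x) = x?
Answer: 2704/81 ≈ 33.383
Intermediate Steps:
M(x) = -2 + x
H = -4 (H = 72 - 76 = -4)
(M(-2/(-9)) + H)² = ((-2 - 2/(-9)) - 4)² = ((-2 - 2*(-⅑)) - 4)² = ((-2 + 2/9) - 4)² = (-16/9 - 4)² = (-52/9)² = 2704/81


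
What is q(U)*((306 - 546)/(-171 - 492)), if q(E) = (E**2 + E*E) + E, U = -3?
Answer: 1200/221 ≈ 5.4299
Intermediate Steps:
q(E) = E + 2*E**2 (q(E) = (E**2 + E**2) + E = 2*E**2 + E = E + 2*E**2)
q(U)*((306 - 546)/(-171 - 492)) = (-3*(1 + 2*(-3)))*((306 - 546)/(-171 - 492)) = (-3*(1 - 6))*(-240/(-663)) = (-3*(-5))*(-240*(-1/663)) = 15*(80/221) = 1200/221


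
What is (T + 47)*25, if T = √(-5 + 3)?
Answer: 1175 + 25*I*√2 ≈ 1175.0 + 35.355*I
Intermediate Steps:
T = I*√2 (T = √(-2) = I*√2 ≈ 1.4142*I)
(T + 47)*25 = (I*√2 + 47)*25 = (47 + I*√2)*25 = 1175 + 25*I*√2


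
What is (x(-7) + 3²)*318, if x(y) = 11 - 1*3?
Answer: 5406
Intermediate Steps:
x(y) = 8 (x(y) = 11 - 3 = 8)
(x(-7) + 3²)*318 = (8 + 3²)*318 = (8 + 9)*318 = 17*318 = 5406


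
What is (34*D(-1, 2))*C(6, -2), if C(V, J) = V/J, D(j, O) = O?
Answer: -204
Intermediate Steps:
(34*D(-1, 2))*C(6, -2) = (34*2)*(6/(-2)) = 68*(6*(-½)) = 68*(-3) = -204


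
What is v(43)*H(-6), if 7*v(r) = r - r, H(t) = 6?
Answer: 0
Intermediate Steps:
v(r) = 0 (v(r) = (r - r)/7 = (1/7)*0 = 0)
v(43)*H(-6) = 0*6 = 0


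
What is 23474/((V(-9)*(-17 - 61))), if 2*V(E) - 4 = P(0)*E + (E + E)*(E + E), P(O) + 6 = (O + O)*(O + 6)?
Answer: -11737/7449 ≈ -1.5756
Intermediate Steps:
P(O) = -6 + 2*O*(6 + O) (P(O) = -6 + (O + O)*(O + 6) = -6 + (2*O)*(6 + O) = -6 + 2*O*(6 + O))
V(E) = 2 - 3*E + 2*E² (V(E) = 2 + ((-6 + 2*0² + 12*0)*E + (E + E)*(E + E))/2 = 2 + ((-6 + 2*0 + 0)*E + (2*E)*(2*E))/2 = 2 + ((-6 + 0 + 0)*E + 4*E²)/2 = 2 + (-6*E + 4*E²)/2 = 2 + (-3*E + 2*E²) = 2 - 3*E + 2*E²)
23474/((V(-9)*(-17 - 61))) = 23474/(((2 - 3*(-9) + 2*(-9)²)*(-17 - 61))) = 23474/(((2 + 27 + 2*81)*(-78))) = 23474/(((2 + 27 + 162)*(-78))) = 23474/((191*(-78))) = 23474/(-14898) = 23474*(-1/14898) = -11737/7449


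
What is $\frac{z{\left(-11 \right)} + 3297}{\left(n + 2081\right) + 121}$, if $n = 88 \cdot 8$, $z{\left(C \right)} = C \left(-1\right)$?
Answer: $\frac{1654}{1453} \approx 1.1383$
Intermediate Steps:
$z{\left(C \right)} = - C$
$n = 704$
$\frac{z{\left(-11 \right)} + 3297}{\left(n + 2081\right) + 121} = \frac{\left(-1\right) \left(-11\right) + 3297}{\left(704 + 2081\right) + 121} = \frac{11 + 3297}{2785 + 121} = \frac{3308}{2906} = 3308 \cdot \frac{1}{2906} = \frac{1654}{1453}$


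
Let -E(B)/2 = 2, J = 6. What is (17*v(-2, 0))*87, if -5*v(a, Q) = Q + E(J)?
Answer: 5916/5 ≈ 1183.2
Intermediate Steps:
E(B) = -4 (E(B) = -2*2 = -4)
v(a, Q) = 4/5 - Q/5 (v(a, Q) = -(Q - 4)/5 = -(-4 + Q)/5 = 4/5 - Q/5)
(17*v(-2, 0))*87 = (17*(4/5 - 1/5*0))*87 = (17*(4/5 + 0))*87 = (17*(4/5))*87 = (68/5)*87 = 5916/5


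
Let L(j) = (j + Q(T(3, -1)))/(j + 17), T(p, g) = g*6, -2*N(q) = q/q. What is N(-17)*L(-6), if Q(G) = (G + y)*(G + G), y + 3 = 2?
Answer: -39/11 ≈ -3.5455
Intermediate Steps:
y = -1 (y = -3 + 2 = -1)
N(q) = -½ (N(q) = -q/(2*q) = -½*1 = -½)
T(p, g) = 6*g
Q(G) = 2*G*(-1 + G) (Q(G) = (G - 1)*(G + G) = (-1 + G)*(2*G) = 2*G*(-1 + G))
L(j) = (84 + j)/(17 + j) (L(j) = (j + 2*(6*(-1))*(-1 + 6*(-1)))/(j + 17) = (j + 2*(-6)*(-1 - 6))/(17 + j) = (j + 2*(-6)*(-7))/(17 + j) = (j + 84)/(17 + j) = (84 + j)/(17 + j))
N(-17)*L(-6) = -(84 - 6)/(2*(17 - 6)) = -78/(2*11) = -78/22 = -½*78/11 = -39/11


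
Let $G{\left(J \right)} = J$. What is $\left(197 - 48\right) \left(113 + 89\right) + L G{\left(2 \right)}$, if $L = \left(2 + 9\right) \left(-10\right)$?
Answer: $29878$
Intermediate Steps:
$L = -110$ ($L = 11 \left(-10\right) = -110$)
$\left(197 - 48\right) \left(113 + 89\right) + L G{\left(2 \right)} = \left(197 - 48\right) \left(113 + 89\right) - 220 = 149 \cdot 202 - 220 = 30098 - 220 = 29878$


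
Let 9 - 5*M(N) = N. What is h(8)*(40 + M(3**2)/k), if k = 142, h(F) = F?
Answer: 320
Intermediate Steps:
M(N) = 9/5 - N/5
h(8)*(40 + M(3**2)/k) = 8*(40 + (9/5 - 1/5*3**2)/142) = 8*(40 + (9/5 - 1/5*9)*(1/142)) = 8*(40 + (9/5 - 9/5)*(1/142)) = 8*(40 + 0*(1/142)) = 8*(40 + 0) = 8*40 = 320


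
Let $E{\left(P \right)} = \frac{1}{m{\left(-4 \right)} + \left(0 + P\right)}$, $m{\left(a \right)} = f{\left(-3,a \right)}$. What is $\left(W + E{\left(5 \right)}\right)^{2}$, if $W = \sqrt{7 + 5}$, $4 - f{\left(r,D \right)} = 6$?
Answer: $\frac{109}{9} + \frac{4 \sqrt{3}}{3} \approx 14.421$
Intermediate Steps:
$f{\left(r,D \right)} = -2$ ($f{\left(r,D \right)} = 4 - 6 = -2$)
$m{\left(a \right)} = -2$
$E{\left(P \right)} = \frac{1}{-2 + P}$ ($E{\left(P \right)} = \frac{1}{-2 + \left(0 + P\right)} = \frac{1}{-2 + P}$)
$W = 2 \sqrt{3}$ ($W = \sqrt{12} = 2 \sqrt{3} \approx 3.4641$)
$\left(W + E{\left(5 \right)}\right)^{2} = \left(2 \sqrt{3} + \frac{1}{-2 + 5}\right)^{2} = \left(2 \sqrt{3} + \frac{1}{3}\right)^{2} = \left(\frac{1}{3} + 2 \sqrt{3}\right)^{2}$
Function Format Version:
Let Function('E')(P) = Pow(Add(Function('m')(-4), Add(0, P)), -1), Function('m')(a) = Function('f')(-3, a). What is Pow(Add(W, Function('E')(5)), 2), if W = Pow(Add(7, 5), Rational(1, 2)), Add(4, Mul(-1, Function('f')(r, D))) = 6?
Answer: Add(Rational(109, 9), Mul(Rational(4, 3), Pow(3, Rational(1, 2)))) ≈ 14.421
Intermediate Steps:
Function('f')(r, D) = -2 (Function('f')(r, D) = Add(4, Mul(-1, 6)) = Add(4, -6) = -2)
Function('m')(a) = -2
Function('E')(P) = Pow(Add(-2, P), -1) (Function('E')(P) = Pow(Add(-2, Add(0, P)), -1) = Pow(Add(-2, P), -1))
W = Mul(2, Pow(3, Rational(1, 2))) (W = Pow(12, Rational(1, 2)) = Mul(2, Pow(3, Rational(1, 2))) ≈ 3.4641)
Pow(Add(W, Function('E')(5)), 2) = Pow(Add(Mul(2, Pow(3, Rational(1, 2))), Pow(Add(-2, 5), -1)), 2) = Pow(Add(Mul(2, Pow(3, Rational(1, 2))), Pow(3, -1)), 2) = Pow(Add(Mul(2, Pow(3, Rational(1, 2))), Rational(1, 3)), 2) = Pow(Add(Rational(1, 3), Mul(2, Pow(3, Rational(1, 2)))), 2)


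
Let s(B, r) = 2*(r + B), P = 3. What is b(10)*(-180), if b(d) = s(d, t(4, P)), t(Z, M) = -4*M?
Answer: 720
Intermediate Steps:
s(B, r) = 2*B + 2*r (s(B, r) = 2*(B + r) = 2*B + 2*r)
b(d) = -24 + 2*d (b(d) = 2*d + 2*(-4*3) = 2*d + 2*(-12) = 2*d - 24 = -24 + 2*d)
b(10)*(-180) = (-24 + 2*10)*(-180) = (-24 + 20)*(-180) = -4*(-180) = 720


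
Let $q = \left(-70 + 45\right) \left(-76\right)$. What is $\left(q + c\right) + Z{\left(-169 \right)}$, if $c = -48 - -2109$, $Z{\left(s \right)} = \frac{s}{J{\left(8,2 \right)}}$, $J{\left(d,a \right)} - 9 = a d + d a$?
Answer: $\frac{162232}{41} \approx 3956.9$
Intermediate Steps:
$q = 1900$ ($q = \left(-25\right) \left(-76\right) = 1900$)
$J{\left(d,a \right)} = 9 + 2 a d$ ($J{\left(d,a \right)} = 9 + \left(a d + d a\right) = 9 + \left(a d + a d\right) = 9 + 2 a d$)
$Z{\left(s \right)} = \frac{s}{41}$ ($Z{\left(s \right)} = \frac{s}{9 + 2 \cdot 2 \cdot 8} = \frac{s}{9 + 32} = \frac{s}{41}$)
$c = 2061$ ($c = -48 + 2109 = 2061$)
$\left(q + c\right) + Z{\left(-169 \right)} = \left(1900 + 2061\right) + \frac{1}{41} \left(-169\right) = 3961 - \frac{169}{41} = \frac{162232}{41}$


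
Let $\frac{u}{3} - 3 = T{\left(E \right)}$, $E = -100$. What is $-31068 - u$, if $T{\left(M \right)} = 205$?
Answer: $-31692$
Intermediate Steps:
$u = 624$ ($u = 9 + 3 \cdot 205 = 9 + 615 = 624$)
$-31068 - u = -31068 - 624 = -31692$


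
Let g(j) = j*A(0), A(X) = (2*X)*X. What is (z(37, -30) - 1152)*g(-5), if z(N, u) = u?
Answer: 0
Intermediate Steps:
A(X) = 2*X**2
g(j) = 0 (g(j) = j*(2*0**2) = j*(2*0) = j*0 = 0)
(z(37, -30) - 1152)*g(-5) = (-30 - 1152)*0 = -1182*0 = 0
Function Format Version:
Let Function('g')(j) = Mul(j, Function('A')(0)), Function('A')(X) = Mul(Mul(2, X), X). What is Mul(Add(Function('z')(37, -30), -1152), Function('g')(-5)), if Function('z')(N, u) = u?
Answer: 0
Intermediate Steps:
Function('A')(X) = Mul(2, Pow(X, 2))
Function('g')(j) = 0 (Function('g')(j) = Mul(j, Mul(2, Pow(0, 2))) = Mul(j, Mul(2, 0)) = Mul(j, 0) = 0)
Mul(Add(Function('z')(37, -30), -1152), Function('g')(-5)) = Mul(Add(-30, -1152), 0) = Mul(-1182, 0) = 0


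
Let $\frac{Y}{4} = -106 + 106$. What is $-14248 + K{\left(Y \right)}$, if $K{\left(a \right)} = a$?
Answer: $-14248$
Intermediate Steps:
$Y = 0$ ($Y = 4 \left(-106 + 106\right) = 4 \cdot 0 = 0$)
$-14248 + K{\left(Y \right)} = -14248 + 0 = -14248$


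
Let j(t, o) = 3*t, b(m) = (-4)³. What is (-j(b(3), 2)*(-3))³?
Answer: -191102976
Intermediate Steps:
b(m) = -64
(-j(b(3), 2)*(-3))³ = (-3*(-64)*(-3))³ = (-1*(-192)*(-3))³ = (192*(-3))³ = (-576)³ = -191102976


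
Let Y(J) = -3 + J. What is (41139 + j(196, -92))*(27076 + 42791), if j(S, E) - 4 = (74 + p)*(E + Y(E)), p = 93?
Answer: 692661438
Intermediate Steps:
j(S, E) = -497 + 334*E (j(S, E) = 4 + (74 + 93)*(E + (-3 + E)) = 4 + 167*(-3 + 2*E) = 4 + (-501 + 334*E) = -497 + 334*E)
(41139 + j(196, -92))*(27076 + 42791) = (41139 + (-497 + 334*(-92)))*(27076 + 42791) = (41139 + (-497 - 30728))*69867 = (41139 - 31225)*69867 = 9914*69867 = 692661438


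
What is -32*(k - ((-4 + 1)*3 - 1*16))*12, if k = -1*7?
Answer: -6912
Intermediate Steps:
k = -7
-32*(k - ((-4 + 1)*3 - 1*16))*12 = -32*(-7 - ((-4 + 1)*3 - 1*16))*12 = -32*(-7 - (-3*3 - 16))*12 = -32*(-7 - (-9 - 16))*12 = -32*(-7 - 1*(-25))*12 = -32*(-7 + 25)*12 = -32*18*12 = -576*12 = -6912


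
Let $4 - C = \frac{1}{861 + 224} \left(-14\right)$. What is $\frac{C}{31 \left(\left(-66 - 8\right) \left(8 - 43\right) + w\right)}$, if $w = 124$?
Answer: $\frac{311}{6520385} \approx 4.7697 \cdot 10^{-5}$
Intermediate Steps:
$C = \frac{622}{155}$ ($C = 4 - \frac{1}{861 + 224} \left(-14\right) = 4 - \frac{1}{1085} \left(-14\right) = 4 - - \frac{2}{155} = 4 + \frac{2}{155} = \frac{622}{155} \approx 4.0129$)
$\frac{C}{31 \left(\left(-66 - 8\right) \left(8 - 43\right) + w\right)} = \frac{622}{155 \cdot 31 \left(\left(-66 - 8\right) \left(8 - 43\right) + 124\right)} = \frac{622}{155 \cdot 31 \left(\left(-74\right) \left(-35\right) + 124\right)} = \frac{622}{155 \cdot 31 \left(2590 + 124\right)} = \frac{622}{155 \cdot 31 \cdot 2714} = \frac{622}{155 \cdot 84134} = \frac{622}{155} \cdot \frac{1}{84134} = \frac{311}{6520385}$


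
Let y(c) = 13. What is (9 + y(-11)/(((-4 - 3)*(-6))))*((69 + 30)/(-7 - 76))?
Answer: -12903/1162 ≈ -11.104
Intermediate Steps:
(9 + y(-11)/(((-4 - 3)*(-6))))*((69 + 30)/(-7 - 76)) = (9 + 13/(((-4 - 3)*(-6))))*((69 + 30)/(-7 - 76)) = (9 + 13/((-7*(-6))))*(99/(-83)) = (9 + 13/42)*(99*(-1/83)) = (9 + 13*(1/42))*(-99/83) = (9 + 13/42)*(-99/83) = (391/42)*(-99/83) = -12903/1162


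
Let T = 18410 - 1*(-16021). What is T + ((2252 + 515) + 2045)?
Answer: 39243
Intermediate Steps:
T = 34431 (T = 18410 + 16021 = 34431)
T + ((2252 + 515) + 2045) = 34431 + ((2252 + 515) + 2045) = 34431 + (2767 + 2045) = 34431 + 4812 = 39243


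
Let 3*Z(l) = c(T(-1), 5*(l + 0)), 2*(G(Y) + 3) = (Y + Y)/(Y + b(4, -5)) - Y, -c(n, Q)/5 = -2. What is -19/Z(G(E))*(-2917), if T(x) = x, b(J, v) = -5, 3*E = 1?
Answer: 166269/10 ≈ 16627.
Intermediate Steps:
E = ⅓ (E = (⅓)*1 = ⅓ ≈ 0.33333)
c(n, Q) = 10 (c(n, Q) = -5*(-2) = 10)
G(Y) = -3 - Y/2 + Y/(-5 + Y) (G(Y) = -3 + ((Y + Y)/(Y - 5) - Y)/2 = -3 + ((2*Y)/(-5 + Y) - Y)/2 = -3 + (2*Y/(-5 + Y) - Y)/2 = -3 + (-Y + 2*Y/(-5 + Y))/2 = -3 + (-Y/2 + Y/(-5 + Y)) = -3 - Y/2 + Y/(-5 + Y))
Z(l) = 10/3 (Z(l) = (⅓)*10 = 10/3)
-19/Z(G(E))*(-2917) = -19/10/3*(-2917) = -19*3/10*(-2917) = -57/10*(-2917) = 166269/10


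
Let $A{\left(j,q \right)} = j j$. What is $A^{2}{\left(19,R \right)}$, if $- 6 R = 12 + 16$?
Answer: $130321$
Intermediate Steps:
$R = - \frac{14}{3}$ ($R = - \frac{12 + 16}{6} = \left(- \frac{1}{6}\right) 28 = - \frac{14}{3} \approx -4.6667$)
$A{\left(j,q \right)} = j^{2}$
$A^{2}{\left(19,R \right)} = \left(19^{2}\right)^{2} = 361^{2} = 130321$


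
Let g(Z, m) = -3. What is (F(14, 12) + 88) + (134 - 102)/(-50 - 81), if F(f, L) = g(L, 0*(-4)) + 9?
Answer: 12282/131 ≈ 93.756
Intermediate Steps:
F(f, L) = 6 (F(f, L) = -3 + 9 = 6)
(F(14, 12) + 88) + (134 - 102)/(-50 - 81) = (6 + 88) + (134 - 102)/(-50 - 81) = 94 + 32/(-131) = 94 + 32*(-1/131) = 94 - 32/131 = 12282/131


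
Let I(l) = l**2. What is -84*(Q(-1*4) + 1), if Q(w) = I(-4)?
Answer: -1428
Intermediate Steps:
Q(w) = 16 (Q(w) = (-4)**2 = 16)
-84*(Q(-1*4) + 1) = -84*(16 + 1) = -84*17 = -1428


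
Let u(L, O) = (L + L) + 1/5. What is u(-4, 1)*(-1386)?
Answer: 54054/5 ≈ 10811.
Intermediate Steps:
u(L, O) = ⅕ + 2*L (u(L, O) = 2*L + ⅕ = ⅕ + 2*L)
u(-4, 1)*(-1386) = (⅕ + 2*(-4))*(-1386) = (⅕ - 8)*(-1386) = -39/5*(-1386) = 54054/5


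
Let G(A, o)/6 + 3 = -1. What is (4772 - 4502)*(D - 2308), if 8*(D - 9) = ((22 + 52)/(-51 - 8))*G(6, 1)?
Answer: -36563130/59 ≈ -6.1971e+5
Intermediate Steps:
G(A, o) = -24 (G(A, o) = -18 + 6*(-1) = -18 - 6 = -24)
D = 753/59 (D = 9 + (((22 + 52)/(-51 - 8))*(-24))/8 = 9 + ((74/(-59))*(-24))/8 = 9 + ((74*(-1/59))*(-24))/8 = 9 + (-74/59*(-24))/8 = 9 + (⅛)*(1776/59) = 9 + 222/59 = 753/59 ≈ 12.763)
(4772 - 4502)*(D - 2308) = (4772 - 4502)*(753/59 - 2308) = 270*(-135419/59) = -36563130/59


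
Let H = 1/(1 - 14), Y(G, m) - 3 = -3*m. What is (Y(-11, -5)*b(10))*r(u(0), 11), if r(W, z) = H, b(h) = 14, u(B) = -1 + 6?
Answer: -252/13 ≈ -19.385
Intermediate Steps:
Y(G, m) = 3 - 3*m
u(B) = 5
H = -1/13 (H = 1/(-13) = -1/13 ≈ -0.076923)
r(W, z) = -1/13
(Y(-11, -5)*b(10))*r(u(0), 11) = ((3 - 3*(-5))*14)*(-1/13) = ((3 + 15)*14)*(-1/13) = (18*14)*(-1/13) = 252*(-1/13) = -252/13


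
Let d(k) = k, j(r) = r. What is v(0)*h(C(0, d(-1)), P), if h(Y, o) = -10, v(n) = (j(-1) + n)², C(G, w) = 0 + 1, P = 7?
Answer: -10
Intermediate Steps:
C(G, w) = 1
v(n) = (-1 + n)²
v(0)*h(C(0, d(-1)), P) = (-1 + 0)²*(-10) = (-1)²*(-10) = 1*(-10) = -10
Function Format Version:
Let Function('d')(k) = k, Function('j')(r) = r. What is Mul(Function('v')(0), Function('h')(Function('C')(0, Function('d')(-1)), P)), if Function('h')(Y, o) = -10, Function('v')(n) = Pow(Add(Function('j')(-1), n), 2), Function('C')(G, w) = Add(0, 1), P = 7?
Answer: -10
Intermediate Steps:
Function('C')(G, w) = 1
Function('v')(n) = Pow(Add(-1, n), 2)
Mul(Function('v')(0), Function('h')(Function('C')(0, Function('d')(-1)), P)) = Mul(Pow(Add(-1, 0), 2), -10) = Mul(Pow(-1, 2), -10) = Mul(1, -10) = -10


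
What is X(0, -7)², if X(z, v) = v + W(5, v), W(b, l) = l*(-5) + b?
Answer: 1089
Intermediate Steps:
W(b, l) = b - 5*l (W(b, l) = -5*l + b = b - 5*l)
X(z, v) = 5 - 4*v (X(z, v) = v + (5 - 5*v) = 5 - 4*v)
X(0, -7)² = (5 - 4*(-7))² = (5 + 28)² = 33² = 1089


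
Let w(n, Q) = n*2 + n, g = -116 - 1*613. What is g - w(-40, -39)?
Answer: -609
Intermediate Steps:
g = -729 (g = -116 - 613 = -729)
w(n, Q) = 3*n (w(n, Q) = 2*n + n = 3*n)
g - w(-40, -39) = -729 - 3*(-40) = -729 - 1*(-120) = -729 + 120 = -609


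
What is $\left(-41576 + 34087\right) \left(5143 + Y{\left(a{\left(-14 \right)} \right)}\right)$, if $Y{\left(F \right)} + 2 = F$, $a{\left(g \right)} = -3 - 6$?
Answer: $-38433548$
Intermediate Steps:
$a{\left(g \right)} = -9$
$Y{\left(F \right)} = -2 + F$
$\left(-41576 + 34087\right) \left(5143 + Y{\left(a{\left(-14 \right)} \right)}\right) = \left(-41576 + 34087\right) \left(5143 - 11\right) = - 7489 \left(5143 - 11\right) = \left(-7489\right) 5132 = -38433548$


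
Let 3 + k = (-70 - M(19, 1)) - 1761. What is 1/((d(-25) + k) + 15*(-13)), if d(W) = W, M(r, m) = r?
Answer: -1/2073 ≈ -0.00048239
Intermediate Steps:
k = -1853 (k = -3 + ((-70 - 1*19) - 1761) = -3 + ((-70 - 19) - 1761) = -3 + (-89 - 1761) = -3 - 1850 = -1853)
1/((d(-25) + k) + 15*(-13)) = 1/((-25 - 1853) + 15*(-13)) = 1/(-1878 - 195) = 1/(-2073) = -1/2073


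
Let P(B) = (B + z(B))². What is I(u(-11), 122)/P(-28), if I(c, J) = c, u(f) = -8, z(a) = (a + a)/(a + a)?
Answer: -8/729 ≈ -0.010974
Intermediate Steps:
z(a) = 1 (z(a) = (2*a)/((2*a)) = (2*a)*(1/(2*a)) = 1)
P(B) = (1 + B)² (P(B) = (B + 1)² = (1 + B)²)
I(u(-11), 122)/P(-28) = -8/(1 - 28)² = -8/((-27)²) = -8/729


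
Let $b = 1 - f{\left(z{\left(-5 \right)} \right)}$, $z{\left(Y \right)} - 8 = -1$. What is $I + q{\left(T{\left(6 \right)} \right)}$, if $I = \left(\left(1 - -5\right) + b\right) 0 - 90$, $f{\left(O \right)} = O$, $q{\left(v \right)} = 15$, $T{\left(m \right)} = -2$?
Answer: $-75$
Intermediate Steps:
$z{\left(Y \right)} = 7$ ($z{\left(Y \right)} = 8 - 1 = 7$)
$b = -6$ ($b = 1 - 7 = -6$)
$I = -90$ ($I = \left(\left(1 - -5\right) - 6\right) 0 - 90 = \left(\left(1 + 5\right) - 6\right) 0 - 90 = \left(6 - 6\right) 0 - 90 = 0 \cdot 0 - 90 = 0 - 90 = -90$)
$I + q{\left(T{\left(6 \right)} \right)} = -90 + 15 = -75$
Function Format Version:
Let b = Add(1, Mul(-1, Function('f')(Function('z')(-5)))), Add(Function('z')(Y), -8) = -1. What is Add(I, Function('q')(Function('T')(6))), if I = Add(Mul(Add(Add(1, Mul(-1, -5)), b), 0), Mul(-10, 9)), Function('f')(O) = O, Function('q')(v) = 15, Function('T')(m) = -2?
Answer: -75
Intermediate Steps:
Function('z')(Y) = 7 (Function('z')(Y) = Add(8, -1) = 7)
b = -6 (b = Add(1, Mul(-1, 7)) = Add(1, -7) = -6)
I = -90 (I = Add(Mul(Add(Add(1, Mul(-1, -5)), -6), 0), Mul(-10, 9)) = Add(Mul(Add(Add(1, 5), -6), 0), -90) = Add(Mul(Add(6, -6), 0), -90) = Add(Mul(0, 0), -90) = Add(0, -90) = -90)
Add(I, Function('q')(Function('T')(6))) = Add(-90, 15) = -75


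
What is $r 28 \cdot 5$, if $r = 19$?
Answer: $2660$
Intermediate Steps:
$r 28 \cdot 5 = 19 \cdot 28 \cdot 5 = 532 \cdot 5 = 2660$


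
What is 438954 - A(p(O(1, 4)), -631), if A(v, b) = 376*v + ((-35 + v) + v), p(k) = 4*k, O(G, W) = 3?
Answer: 434453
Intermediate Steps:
A(v, b) = -35 + 378*v (A(v, b) = 376*v + (-35 + 2*v) = -35 + 378*v)
438954 - A(p(O(1, 4)), -631) = 438954 - (-35 + 378*(4*3)) = 438954 - (-35 + 378*12) = 438954 - (-35 + 4536) = 438954 - 1*4501 = 438954 - 4501 = 434453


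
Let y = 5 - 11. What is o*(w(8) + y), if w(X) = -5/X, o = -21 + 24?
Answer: -159/8 ≈ -19.875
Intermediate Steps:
y = -6
o = 3
o*(w(8) + y) = 3*(-5/8 - 6) = 3*(-53/8) = -159/8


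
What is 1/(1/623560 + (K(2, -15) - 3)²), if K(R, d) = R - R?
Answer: 623560/5612041 ≈ 0.11111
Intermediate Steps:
K(R, d) = 0
1/(1/623560 + (K(2, -15) - 3)²) = 1/(1/623560 + (0 - 3)²) = 1/(1/623560 + (-3)²) = 1/(1/623560 + 9) = 1/(5612041/623560) = 623560/5612041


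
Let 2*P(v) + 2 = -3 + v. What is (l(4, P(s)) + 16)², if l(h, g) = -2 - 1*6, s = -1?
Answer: 64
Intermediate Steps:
P(v) = -5/2 + v/2 (P(v) = -1 + (-3 + v)/2 = -1 + (-3/2 + v/2) = -5/2 + v/2)
l(h, g) = -8 (l(h, g) = -2 - 6 = -8)
(l(4, P(s)) + 16)² = (-8 + 16)² = 8² = 64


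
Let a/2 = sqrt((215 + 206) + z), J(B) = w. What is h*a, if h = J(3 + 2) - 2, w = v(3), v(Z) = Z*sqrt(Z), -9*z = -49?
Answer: 2*sqrt(11514) - 4*sqrt(3838)/3 ≈ 132.00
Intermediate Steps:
z = 49/9 (z = -1/9*(-49) = 49/9 ≈ 5.4444)
v(Z) = Z**(3/2)
w = 3*sqrt(3) (w = 3**(3/2) = 3*sqrt(3) ≈ 5.1962)
J(B) = 3*sqrt(3)
h = -2 + 3*sqrt(3) (h = 3*sqrt(3) - 2 = -2 + 3*sqrt(3) ≈ 3.1962)
a = 2*sqrt(3838)/3 (a = 2*sqrt((215 + 206) + 49/9) = 2*sqrt(421 + 49/9) = 2*sqrt(3838/9) = 2*(sqrt(3838)/3) = 2*sqrt(3838)/3 ≈ 41.301)
h*a = (-2 + 3*sqrt(3))*(2*sqrt(3838)/3) = 2*sqrt(3838)*(-2 + 3*sqrt(3))/3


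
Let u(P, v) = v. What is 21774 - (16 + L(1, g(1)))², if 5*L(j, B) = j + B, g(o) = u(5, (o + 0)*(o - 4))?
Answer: 538266/25 ≈ 21531.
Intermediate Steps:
g(o) = o*(-4 + o) (g(o) = (o + 0)*(o - 4) = o*(-4 + o))
L(j, B) = B/5 + j/5 (L(j, B) = (j + B)/5 = (B + j)/5 = B/5 + j/5)
21774 - (16 + L(1, g(1)))² = 21774 - (16 + ((1*(-4 + 1))/5 + (⅕)*1))² = 21774 - (16 + ((1*(-3))/5 + ⅕))² = 21774 - (16 + ((⅕)*(-3) + ⅕))² = 21774 - (16 + (-⅗ + ⅕))² = 21774 - (16 - ⅖)² = 21774 - (78/5)² = 21774 - 1*6084/25 = 21774 - 6084/25 = 538266/25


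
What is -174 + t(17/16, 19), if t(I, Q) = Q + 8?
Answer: -147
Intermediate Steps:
t(I, Q) = 8 + Q
-174 + t(17/16, 19) = -174 + (8 + 19) = -174 + 27 = -147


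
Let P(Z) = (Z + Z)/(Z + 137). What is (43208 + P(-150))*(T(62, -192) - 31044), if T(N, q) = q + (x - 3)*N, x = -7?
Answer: -17903199424/13 ≈ -1.3772e+9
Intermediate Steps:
P(Z) = 2*Z/(137 + Z) (P(Z) = (2*Z)/(137 + Z) = 2*Z/(137 + Z))
T(N, q) = q - 10*N (T(N, q) = q + (-7 - 3)*N = q - 10*N)
(43208 + P(-150))*(T(62, -192) - 31044) = (43208 + 2*(-150)/(137 - 150))*((-192 - 10*62) - 31044) = (43208 + 2*(-150)/(-13))*((-192 - 620) - 31044) = (43208 + 2*(-150)*(-1/13))*(-812 - 31044) = (43208 + 300/13)*(-31856) = (562004/13)*(-31856) = -17903199424/13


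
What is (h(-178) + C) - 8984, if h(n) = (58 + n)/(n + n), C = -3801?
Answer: -1137835/89 ≈ -12785.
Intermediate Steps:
h(n) = (58 + n)/(2*n) (h(n) = (58 + n)/((2*n)) = (58 + n)*(1/(2*n)) = (58 + n)/(2*n))
(h(-178) + C) - 8984 = ((1/2)*(58 - 178)/(-178) - 3801) - 8984 = ((1/2)*(-1/178)*(-120) - 3801) - 8984 = (30/89 - 3801) - 8984 = -338259/89 - 8984 = -1137835/89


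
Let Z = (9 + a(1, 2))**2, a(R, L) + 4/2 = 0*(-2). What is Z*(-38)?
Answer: -1862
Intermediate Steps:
a(R, L) = -2 (a(R, L) = -2 + 0*(-2) = -2 + 0 = -2)
Z = 49 (Z = (9 - 2)**2 = 7**2 = 49)
Z*(-38) = 49*(-38) = -1862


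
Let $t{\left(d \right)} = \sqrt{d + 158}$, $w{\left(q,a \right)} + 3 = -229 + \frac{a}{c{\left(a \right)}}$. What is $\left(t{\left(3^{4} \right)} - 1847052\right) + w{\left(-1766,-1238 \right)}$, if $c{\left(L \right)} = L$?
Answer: $-1847283 + \sqrt{239} \approx -1.8473 \cdot 10^{6}$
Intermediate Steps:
$w{\left(q,a \right)} = -231$ ($w{\left(q,a \right)} = -3 - \left(229 - \frac{a}{a}\right) = -3 + \left(-229 + 1\right) = -3 - 228 = -231$)
$t{\left(d \right)} = \sqrt{158 + d}$
$\left(t{\left(3^{4} \right)} - 1847052\right) + w{\left(-1766,-1238 \right)} = \left(\sqrt{158 + 3^{4}} - 1847052\right) - 231 = \left(\sqrt{158 + 81} - 1847052\right) - 231 = \left(\sqrt{239} - 1847052\right) - 231 = \left(-1847052 + \sqrt{239}\right) - 231 = -1847283 + \sqrt{239}$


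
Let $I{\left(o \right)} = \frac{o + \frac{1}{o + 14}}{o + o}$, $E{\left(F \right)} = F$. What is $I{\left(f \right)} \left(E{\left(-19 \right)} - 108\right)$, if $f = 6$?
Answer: $- \frac{15367}{240} \approx -64.029$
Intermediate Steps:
$I{\left(o \right)} = \frac{o + \frac{1}{14 + o}}{2 o}$
$I{\left(f \right)} \left(E{\left(-19 \right)} - 108\right) = \frac{1 + 6^{2} + 14 \cdot 6}{2 \cdot 6 \left(14 + 6\right)} \left(-19 - 108\right) = \frac{1}{2} \cdot \frac{1}{6} \cdot \frac{1}{20} \left(1 + 36 + 84\right) \left(-127\right) = \frac{1}{2} \cdot \frac{1}{6} \cdot \frac{1}{20} \cdot 121 \left(-127\right) = \frac{121}{240} \left(-127\right) = - \frac{15367}{240}$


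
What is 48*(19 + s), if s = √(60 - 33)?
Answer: 912 + 144*√3 ≈ 1161.4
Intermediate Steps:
s = 3*√3 (s = √27 = 3*√3 ≈ 5.1962)
48*(19 + s) = 48*(19 + 3*√3) = 912 + 144*√3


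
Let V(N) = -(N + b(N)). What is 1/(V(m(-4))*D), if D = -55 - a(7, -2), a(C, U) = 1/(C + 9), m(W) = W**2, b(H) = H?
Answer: 1/1762 ≈ 0.00056754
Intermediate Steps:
V(N) = -2*N (V(N) = -(N + N) = -2*N)
a(C, U) = 1/(9 + C)
D = -881/16 (D = -55 - 1/(9 + 7) = -55 - 1/16 = -881/16 ≈ -55.063)
1/(V(m(-4))*D) = 1/(-2*(-4)**2*(-881/16)) = 1/(-2*16*(-881/16)) = 1/(-32*(-881/16)) = 1/1762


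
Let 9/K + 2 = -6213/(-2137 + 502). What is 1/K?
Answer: 1/5 ≈ 0.20000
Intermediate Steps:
K = 5 (K = 9/(-2 - 6213/(-2137 + 502)) = 9/(-2 - 6213/(-1635)) = 9/(-2 - 6213*(-1/1635)) = 9/(-2 + 19/5) = 9/(9/5) = 9*(5/9) = 5)
1/K = 1/5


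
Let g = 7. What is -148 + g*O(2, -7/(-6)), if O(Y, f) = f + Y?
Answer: -755/6 ≈ -125.83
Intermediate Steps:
O(Y, f) = Y + f
-148 + g*O(2, -7/(-6)) = -148 + 7*(2 - 7/(-6)) = -148 + 7*(2 - 7*(-1/6)) = -148 + 7*(2 + 7/6) = -148 + 7*(19/6) = -148 + 133/6 = -755/6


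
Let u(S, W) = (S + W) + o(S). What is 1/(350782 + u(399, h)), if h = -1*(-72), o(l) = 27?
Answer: 1/351280 ≈ 2.8467e-6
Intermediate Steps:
h = 72
u(S, W) = 27 + S + W (u(S, W) = (S + W) + 27 = 27 + S + W)
1/(350782 + u(399, h)) = 1/(350782 + (27 + 399 + 72)) = 1/(350782 + 498) = 1/351280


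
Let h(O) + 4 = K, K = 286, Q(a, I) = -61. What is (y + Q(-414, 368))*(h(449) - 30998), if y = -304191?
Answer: 9345404432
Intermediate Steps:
h(O) = 282 (h(O) = -4 + 286 = 282)
(y + Q(-414, 368))*(h(449) - 30998) = (-304191 - 61)*(282 - 30998) = -304252*(-30716) = 9345404432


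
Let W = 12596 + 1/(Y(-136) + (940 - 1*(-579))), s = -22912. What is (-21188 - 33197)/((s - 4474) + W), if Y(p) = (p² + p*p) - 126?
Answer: 2087568225/567714149 ≈ 3.6771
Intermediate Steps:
Y(p) = -126 + 2*p² (Y(p) = (p² + p²) - 126 = 2*p² - 126 = -126 + 2*p²)
W = 483497461/38385 (W = 12596 + 1/((-126 + 2*(-136)²) + (940 - 1*(-579))) = 12596 + 1/((-126 + 2*18496) + (940 + 579)) = 12596 + 1/((-126 + 36992) + 1519) = 12596 + 1/(36866 + 1519) = 12596 + 1/38385 = 483497461/38385 ≈ 12596.)
(-21188 - 33197)/((s - 4474) + W) = (-21188 - 33197)/((-22912 - 4474) + 483497461/38385) = -54385/(-27386 + 483497461/38385) = -54385/(-567714149/38385) = -54385*(-38385/567714149) = 2087568225/567714149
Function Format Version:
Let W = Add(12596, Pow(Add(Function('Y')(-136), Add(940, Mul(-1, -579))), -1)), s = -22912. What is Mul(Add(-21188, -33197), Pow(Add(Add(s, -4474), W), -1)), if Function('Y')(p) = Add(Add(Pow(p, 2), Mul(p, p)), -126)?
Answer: Rational(2087568225, 567714149) ≈ 3.6771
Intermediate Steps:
Function('Y')(p) = Add(-126, Mul(2, Pow(p, 2))) (Function('Y')(p) = Add(Add(Pow(p, 2), Pow(p, 2)), -126) = Add(Mul(2, Pow(p, 2)), -126) = Add(-126, Mul(2, Pow(p, 2))))
W = Rational(483497461, 38385) (W = Add(12596, Pow(Add(Add(-126, Mul(2, Pow(-136, 2))), Add(940, Mul(-1, -579))), -1)) = Add(12596, Pow(Add(Add(-126, Mul(2, 18496)), Add(940, 579)), -1)) = Add(12596, Pow(Add(Add(-126, 36992), 1519), -1)) = Add(12596, Pow(Add(36866, 1519), -1)) = Add(12596, Pow(38385, -1)) = Add(12596, Rational(1, 38385)) = Rational(483497461, 38385) ≈ 12596.)
Mul(Add(-21188, -33197), Pow(Add(Add(s, -4474), W), -1)) = Mul(Add(-21188, -33197), Pow(Add(Add(-22912, -4474), Rational(483497461, 38385)), -1)) = Mul(-54385, Pow(Add(-27386, Rational(483497461, 38385)), -1)) = Mul(-54385, Pow(Rational(-567714149, 38385), -1)) = Mul(-54385, Rational(-38385, 567714149)) = Rational(2087568225, 567714149)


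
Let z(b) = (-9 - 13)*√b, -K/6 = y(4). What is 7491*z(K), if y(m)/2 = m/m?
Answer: -329604*I*√3 ≈ -5.7089e+5*I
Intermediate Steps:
y(m) = 2 (y(m) = 2*(m/m) = 2*1 = 2)
K = -12 (K = -6*2 = -12)
z(b) = -22*√b
7491*z(K) = 7491*(-44*I*√3) = -329604*I*√3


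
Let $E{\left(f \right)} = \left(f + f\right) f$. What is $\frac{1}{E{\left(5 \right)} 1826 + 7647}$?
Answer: $\frac{1}{98947} \approx 1.0106 \cdot 10^{-5}$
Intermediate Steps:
$E{\left(f \right)} = 2 f^{2}$ ($E{\left(f \right)} = 2 f f = 2 f^{2}$)
$\frac{1}{E{\left(5 \right)} 1826 + 7647} = \frac{1}{2 \cdot 5^{2} \cdot 1826 + 7647} = \frac{1}{2 \cdot 25 \cdot 1826 + 7647} = \frac{1}{50 \cdot 1826 + 7647} = \frac{1}{91300 + 7647} = \frac{1}{98947}$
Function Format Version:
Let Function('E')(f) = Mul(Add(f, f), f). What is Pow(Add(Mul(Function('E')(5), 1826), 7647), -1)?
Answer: Rational(1, 98947) ≈ 1.0106e-5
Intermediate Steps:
Function('E')(f) = Mul(2, Pow(f, 2)) (Function('E')(f) = Mul(Mul(2, f), f) = Mul(2, Pow(f, 2)))
Pow(Add(Mul(Function('E')(5), 1826), 7647), -1) = Pow(Add(Mul(Mul(2, Pow(5, 2)), 1826), 7647), -1) = Pow(Add(Mul(Mul(2, 25), 1826), 7647), -1) = Pow(Add(Mul(50, 1826), 7647), -1) = Pow(Add(91300, 7647), -1) = Pow(98947, -1) = Rational(1, 98947)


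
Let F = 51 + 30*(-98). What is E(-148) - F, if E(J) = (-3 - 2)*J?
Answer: 3629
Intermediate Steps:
F = -2889 (F = 51 - 2940 = -2889)
E(J) = -5*J
E(-148) - F = -5*(-148) - 1*(-2889) = 740 + 2889 = 3629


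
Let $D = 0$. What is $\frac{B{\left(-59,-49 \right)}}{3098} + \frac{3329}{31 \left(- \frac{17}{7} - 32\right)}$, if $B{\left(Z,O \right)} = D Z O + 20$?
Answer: $- \frac{36021637}{11572579} \approx -3.1127$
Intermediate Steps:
$B{\left(Z,O \right)} = 20$ ($B{\left(Z,O \right)} = 0 Z O + 20 = 0 O + 20 = 0 + 20 = 20$)
$\frac{B{\left(-59,-49 \right)}}{3098} + \frac{3329}{31 \left(- \frac{17}{7} - 32\right)} = \frac{20}{3098} + \frac{3329}{31 \left(- \frac{17}{7} - 32\right)} = 20 \cdot \frac{1}{3098} + \frac{3329}{31 \left(\left(-17\right) \frac{1}{7} - 32\right)} = \frac{10}{1549} + \frac{3329}{31 \left(- \frac{17}{7} - 32\right)} = \frac{10}{1549} + \frac{3329}{31 \left(- \frac{241}{7}\right)} = \frac{10}{1549} + \frac{3329}{- \frac{7471}{7}} = \frac{10}{1549} + 3329 \left(- \frac{7}{7471}\right) = \frac{10}{1549} - \frac{23303}{7471} = - \frac{36021637}{11572579}$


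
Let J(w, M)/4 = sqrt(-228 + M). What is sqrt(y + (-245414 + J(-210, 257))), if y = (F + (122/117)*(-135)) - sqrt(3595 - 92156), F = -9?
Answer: sqrt(-41500277 + 676*sqrt(29) - 169*I*sqrt(88561))/13 ≈ 0.30028 - 495.52*I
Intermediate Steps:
J(w, M) = 4*sqrt(-228 + M)
y = -1947/13 - I*sqrt(88561) (y = (-9 + (122/117)*(-135)) - sqrt(3595 - 92156) = (-9 + (122*(1/117))*(-135)) - sqrt(-88561) = (-9 + (122/117)*(-135)) - I*sqrt(88561) = (-9 - 1830/13) - I*sqrt(88561) = -1947/13 - I*sqrt(88561) ≈ -149.77 - 297.59*I)
sqrt(y + (-245414 + J(-210, 257))) = sqrt((-1947/13 - I*sqrt(88561)) + (-245414 + 4*sqrt(-228 + 257))) = sqrt((-1947/13 - I*sqrt(88561)) + (-245414 + 4*sqrt(29))) = sqrt(-3192329/13 + 4*sqrt(29) - I*sqrt(88561))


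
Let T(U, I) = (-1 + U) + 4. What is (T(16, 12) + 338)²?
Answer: 127449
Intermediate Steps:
T(U, I) = 3 + U
(T(16, 12) + 338)² = ((3 + 16) + 338)² = (19 + 338)² = 357² = 127449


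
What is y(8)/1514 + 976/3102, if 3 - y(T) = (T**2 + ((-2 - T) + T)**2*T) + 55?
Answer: 254642/1174107 ≈ 0.21688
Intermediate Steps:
y(T) = -52 - T**2 - 4*T (y(T) = 3 - ((T**2 + ((-2 - T) + T)**2*T) + 55) = 3 - ((T**2 + (-2)**2*T) + 55) = 3 - ((T**2 + 4*T) + 55) = 3 - (55 + T**2 + 4*T) = 3 + (-55 - T**2 - 4*T) = -52 - T**2 - 4*T)
y(8)/1514 + 976/3102 = (-52 - 1*8**2 - 4*8)/1514 + 976/3102 = (-52 - 1*64 - 32)*(1/1514) + 976*(1/3102) = (-52 - 64 - 32)*(1/1514) + 488/1551 = -148*1/1514 + 488/1551 = -74/757 + 488/1551 = 254642/1174107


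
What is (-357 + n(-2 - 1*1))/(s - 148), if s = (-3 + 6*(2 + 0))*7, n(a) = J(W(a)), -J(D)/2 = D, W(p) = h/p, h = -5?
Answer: 1081/255 ≈ 4.2392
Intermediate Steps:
W(p) = -5/p
J(D) = -2*D
n(a) = 10/a (n(a) = -(-10)/a = 10/a)
s = 63 (s = (-3 + 6*2)*7 = (-3 + 12)*7 = 9*7 = 63)
(-357 + n(-2 - 1*1))/(s - 148) = (-357 + 10/(-2 - 1*1))/(63 - 148) = (-357 + 10/(-2 - 1))/(-85) = (-357 + 10/(-3))*(-1/85) = (-357 + 10*(-⅓))*(-1/85) = (-357 - 10/3)*(-1/85) = -1081/3*(-1/85) = 1081/255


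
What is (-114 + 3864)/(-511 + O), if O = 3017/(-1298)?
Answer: -973500/133259 ≈ -7.3053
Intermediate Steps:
O = -3017/1298 (O = 3017*(-1/1298) = -3017/1298 ≈ -2.3243)
(-114 + 3864)/(-511 + O) = (-114 + 3864)/(-511 - 3017/1298) = 3750/(-666295/1298) = 3750*(-1298/666295) = -973500/133259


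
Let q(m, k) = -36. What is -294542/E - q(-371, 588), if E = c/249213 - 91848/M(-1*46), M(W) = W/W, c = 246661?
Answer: 897424578114/22889468963 ≈ 39.207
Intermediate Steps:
M(W) = 1
E = -22889468963/249213 (E = 246661/249213 - 91848/1 = 246661*(1/249213) - 91848*1 = 246661/249213 - 91848 = -22889468963/249213 ≈ -91847.)
-294542/E - q(-371, 588) = -294542/(-22889468963/249213) - 1*(-36) = -294542*(-249213/22889468963) + 36 = 73403695446/22889468963 + 36 = 897424578114/22889468963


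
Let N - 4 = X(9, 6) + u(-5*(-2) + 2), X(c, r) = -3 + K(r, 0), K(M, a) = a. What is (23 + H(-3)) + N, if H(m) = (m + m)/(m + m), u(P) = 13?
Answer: 38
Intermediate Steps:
X(c, r) = -3 (X(c, r) = -3 + 0 = -3)
H(m) = 1 (H(m) = (2*m)/((2*m)) = (2*m)*(1/(2*m)) = 1)
N = 14 (N = 4 + (-3 + 13) = 4 + 10 = 14)
(23 + H(-3)) + N = (23 + 1) + 14 = 24 + 14 = 38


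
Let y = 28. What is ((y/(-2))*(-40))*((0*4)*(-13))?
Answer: 0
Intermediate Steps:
((y/(-2))*(-40))*((0*4)*(-13)) = ((28/(-2))*(-40))*((0*4)*(-13)) = ((28*(-½))*(-40))*(0*(-13)) = -14*(-40)*0 = 560*0 = 0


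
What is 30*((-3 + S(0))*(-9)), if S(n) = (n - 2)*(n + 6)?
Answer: 4050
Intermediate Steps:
S(n) = (-2 + n)*(6 + n)
30*((-3 + S(0))*(-9)) = 30*((-3 + (-12 + 0² + 4*0))*(-9)) = 30*((-3 + (-12 + 0 + 0))*(-9)) = 30*((-3 - 12)*(-9)) = 30*(-15*(-9)) = 30*135 = 4050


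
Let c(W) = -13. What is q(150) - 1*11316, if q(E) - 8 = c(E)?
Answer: -11321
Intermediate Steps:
q(E) = -5 (q(E) = 8 - 13 = -5)
q(150) - 1*11316 = -5 - 1*11316 = -5 - 11316 = -11321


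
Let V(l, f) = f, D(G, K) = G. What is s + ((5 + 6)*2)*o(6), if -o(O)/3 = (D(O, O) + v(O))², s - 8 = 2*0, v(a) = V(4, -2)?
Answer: -1048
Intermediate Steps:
v(a) = -2
s = 8 (s = 8 + 2*0 = 8 + 0 = 8)
o(O) = -3*(-2 + O)² (o(O) = -3*(O - 2)² = -3*(-2 + O)²)
s + ((5 + 6)*2)*o(6) = 8 + ((5 + 6)*2)*(-3*(-2 + 6)²) = 8 + (11*2)*(-3*4²) = 8 + 22*(-3*16) = 8 + 22*(-48) = 8 - 1056 = -1048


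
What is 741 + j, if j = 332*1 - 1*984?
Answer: 89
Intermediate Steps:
j = -652 (j = 332 - 984 = -652)
741 + j = 741 - 652 = 89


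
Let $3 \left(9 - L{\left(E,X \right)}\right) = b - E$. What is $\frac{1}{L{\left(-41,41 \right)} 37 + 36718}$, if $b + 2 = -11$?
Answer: $\frac{3}{110117} \approx 2.7244 \cdot 10^{-5}$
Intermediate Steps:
$b = -13$ ($b = -2 - 11 = -13$)
$L{\left(E,X \right)} = \frac{40}{3} + \frac{E}{3}$ ($L{\left(E,X \right)} = 9 - \frac{-13 - E}{3} = 9 + \left(\frac{13}{3} + \frac{E}{3}\right) = \frac{40}{3} + \frac{E}{3}$)
$\frac{1}{L{\left(-41,41 \right)} 37 + 36718} = \frac{1}{\left(\frac{40}{3} + \frac{1}{3} \left(-41\right)\right) 37 + 36718} = \frac{1}{\left(\frac{40}{3} - \frac{41}{3}\right) 37 + 36718} = \frac{1}{\left(- \frac{1}{3}\right) 37 + 36718} = \frac{1}{- \frac{37}{3} + 36718} = \frac{1}{\frac{110117}{3}} = \frac{3}{110117}$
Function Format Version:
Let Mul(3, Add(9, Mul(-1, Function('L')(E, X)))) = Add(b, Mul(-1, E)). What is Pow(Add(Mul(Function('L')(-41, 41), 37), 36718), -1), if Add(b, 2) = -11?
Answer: Rational(3, 110117) ≈ 2.7244e-5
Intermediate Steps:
b = -13 (b = Add(-2, -11) = -13)
Function('L')(E, X) = Add(Rational(40, 3), Mul(Rational(1, 3), E)) (Function('L')(E, X) = Add(9, Mul(Rational(-1, 3), Add(-13, Mul(-1, E)))) = Add(9, Add(Rational(13, 3), Mul(Rational(1, 3), E))) = Add(Rational(40, 3), Mul(Rational(1, 3), E)))
Pow(Add(Mul(Function('L')(-41, 41), 37), 36718), -1) = Pow(Add(Mul(Add(Rational(40, 3), Mul(Rational(1, 3), -41)), 37), 36718), -1) = Pow(Add(Mul(Add(Rational(40, 3), Rational(-41, 3)), 37), 36718), -1) = Pow(Add(Mul(Rational(-1, 3), 37), 36718), -1) = Pow(Add(Rational(-37, 3), 36718), -1) = Pow(Rational(110117, 3), -1) = Rational(3, 110117)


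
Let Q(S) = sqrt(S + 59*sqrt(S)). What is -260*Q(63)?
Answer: -260*sqrt(63 + 177*sqrt(7)) ≈ -5993.0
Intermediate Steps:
-260*Q(63) = -260*sqrt(63 + 59*sqrt(63)) = -260*sqrt(63 + 59*(3*sqrt(7))) = -260*sqrt(63 + 177*sqrt(7))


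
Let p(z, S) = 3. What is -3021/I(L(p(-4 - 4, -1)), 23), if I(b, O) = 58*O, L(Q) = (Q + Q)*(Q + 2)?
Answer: -3021/1334 ≈ -2.2646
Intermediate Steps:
L(Q) = 2*Q*(2 + Q) (L(Q) = (2*Q)*(2 + Q) = 2*Q*(2 + Q))
-3021/I(L(p(-4 - 4, -1)), 23) = -3021/(58*23) = -3021/1334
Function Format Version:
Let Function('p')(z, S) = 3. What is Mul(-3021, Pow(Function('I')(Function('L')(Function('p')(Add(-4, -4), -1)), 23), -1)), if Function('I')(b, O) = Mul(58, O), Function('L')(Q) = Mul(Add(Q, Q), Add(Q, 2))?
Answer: Rational(-3021, 1334) ≈ -2.2646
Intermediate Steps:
Function('L')(Q) = Mul(2, Q, Add(2, Q)) (Function('L')(Q) = Mul(Mul(2, Q), Add(2, Q)) = Mul(2, Q, Add(2, Q)))
Mul(-3021, Pow(Function('I')(Function('L')(Function('p')(Add(-4, -4), -1)), 23), -1)) = Mul(-3021, Pow(Mul(58, 23), -1)) = Mul(-3021, Pow(1334, -1)) = Mul(-3021, Rational(1, 1334)) = Rational(-3021, 1334)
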